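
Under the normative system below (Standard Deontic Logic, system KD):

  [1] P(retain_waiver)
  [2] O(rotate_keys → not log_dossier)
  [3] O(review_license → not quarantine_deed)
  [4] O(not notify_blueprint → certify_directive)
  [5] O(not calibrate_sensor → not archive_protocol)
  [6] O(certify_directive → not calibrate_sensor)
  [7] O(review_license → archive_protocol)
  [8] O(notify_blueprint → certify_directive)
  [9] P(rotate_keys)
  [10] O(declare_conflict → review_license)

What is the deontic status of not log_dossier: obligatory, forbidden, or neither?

Premise 2 is O(rotate_keys → not log_dossier), but O(rotate_keys) is not derivable from the premises (the permission P(rotate_keys) asserts only not O(not rotate_keys), not O(rotate_keys)), so it does not yield O(not log_dossier).
No premise or chain of K-axiom applications forces O(not log_dossier), and none forces O(log_dossier). So not log_dossier is neither obligatory nor forbidden under these norms.

Neither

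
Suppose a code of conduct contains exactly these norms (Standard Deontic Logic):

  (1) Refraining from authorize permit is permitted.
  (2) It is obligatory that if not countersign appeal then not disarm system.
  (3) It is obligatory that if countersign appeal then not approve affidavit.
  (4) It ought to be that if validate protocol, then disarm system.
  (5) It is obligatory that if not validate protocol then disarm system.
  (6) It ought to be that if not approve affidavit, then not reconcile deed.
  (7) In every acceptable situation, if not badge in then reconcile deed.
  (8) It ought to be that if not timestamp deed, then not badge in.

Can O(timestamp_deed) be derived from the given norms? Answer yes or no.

Premises 5 and 4 are O(¬validate_protocol → disarm_system) and O(validate_protocol → disarm_system); every ideal world satisfies ¬validate_protocol or validate_protocol, so in either case disarm_system holds — hence O(disarm_system).
Premise 2 is O(¬countersign_appeal → ¬disarm_system); contrapositively O(disarm_system → countersign_appeal). Since O(disarm_system) holds, K gives O(countersign_appeal).
With premise 3, O(countersign_appeal → ¬approve_affidavit), the K-axiom yields O(¬approve_affidavit).
Premise 6 is O(¬approve_affidavit → ¬reconcile_deed); since O(¬approve_affidavit), deontic closure gives O(¬reconcile_deed).
Premise 7 is O(¬badge_in → reconcile_deed); contrapositively O(¬reconcile_deed → badge_in). Since O(¬reconcile_deed) holds, K gives O(badge_in).
The contrapositive of premise 8 (O(¬timestamp_deed → ¬badge_in)) is O(badge_in → timestamp_deed), and O(badge_in) is already established, so O(timestamp_deed).
Premise 1 does not contribute to this derivation.
So O(timestamp_deed) follows.

Yes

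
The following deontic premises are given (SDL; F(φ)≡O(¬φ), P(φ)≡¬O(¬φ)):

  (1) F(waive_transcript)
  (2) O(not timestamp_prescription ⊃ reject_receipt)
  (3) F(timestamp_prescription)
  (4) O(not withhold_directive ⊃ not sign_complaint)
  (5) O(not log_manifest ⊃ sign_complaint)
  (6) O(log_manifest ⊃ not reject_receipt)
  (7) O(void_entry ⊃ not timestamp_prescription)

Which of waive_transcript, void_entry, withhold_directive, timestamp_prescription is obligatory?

Premise 3 is F(timestamp_prescription), i.e. O(not timestamp_prescription).
Premise 2 is O(not timestamp_prescription ⊃ reject_receipt); since O(not timestamp_prescription), deontic closure gives O(reject_receipt).
Premise 6, O(log_manifest ⊃ not reject_receipt), contraposes to O(reject_receipt ⊃ not log_manifest); with O(reject_receipt) we get O(not log_manifest).
Premise 5 is O(not log_manifest ⊃ sign_complaint); since O(not log_manifest), deontic closure gives O(sign_complaint).
The contrapositive of premise 4 (O(not withhold_directive ⊃ not sign_complaint)) is O(sign_complaint ⊃ withhold_directive), and O(sign_complaint) is already established, so O(withhold_directive).
So O(withhold_directive) holds — withhold_directive is obligatory. None of the other listed options is made obligatory by any chain of premises.

withhold_directive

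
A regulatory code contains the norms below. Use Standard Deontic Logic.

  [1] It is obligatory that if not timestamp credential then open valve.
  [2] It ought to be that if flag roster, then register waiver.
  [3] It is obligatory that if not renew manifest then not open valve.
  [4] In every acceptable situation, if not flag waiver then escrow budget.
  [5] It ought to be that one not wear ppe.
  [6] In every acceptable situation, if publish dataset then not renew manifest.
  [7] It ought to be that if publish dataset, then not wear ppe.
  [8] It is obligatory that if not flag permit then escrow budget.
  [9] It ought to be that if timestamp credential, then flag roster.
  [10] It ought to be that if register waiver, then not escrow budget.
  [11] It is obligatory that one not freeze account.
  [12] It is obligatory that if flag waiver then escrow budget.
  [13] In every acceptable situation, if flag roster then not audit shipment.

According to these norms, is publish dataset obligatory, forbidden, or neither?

Premises 4 and 12 are O(¬flag_waiver → escrow_budget) and O(flag_waiver → escrow_budget); every ideal world satisfies ¬flag_waiver or flag_waiver, so in either case escrow_budget holds — hence O(escrow_budget).
Premise 10, O(register_waiver → ¬escrow_budget), contraposes to O(escrow_budget → ¬register_waiver); with O(escrow_budget) we get O(¬register_waiver).
Premise 2 is O(flag_roster → register_waiver); contrapositively O(¬register_waiver → ¬flag_roster). Since O(¬register_waiver) holds, K gives O(¬flag_roster).
Premise 9, O(timestamp_credential → flag_roster), contraposes to O(¬flag_roster → ¬timestamp_credential); with O(¬flag_roster) we get O(¬timestamp_credential).
Premise 1 is O(¬timestamp_credential → open_valve); since O(¬timestamp_credential), deontic closure gives O(open_valve).
Premise 3, O(¬renew_manifest → ¬open_valve), contraposes to O(open_valve → renew_manifest); with O(open_valve) we get O(renew_manifest).
Premise 6 is O(publish_dataset → ¬renew_manifest); contrapositively O(renew_manifest → ¬publish_dataset). Since O(renew_manifest) holds, K gives O(¬publish_dataset).
Premises 5, 7, 8, 11, 13 do not contribute to this derivation.
Thus O(¬publish_dataset), which is F(publish_dataset): publish_dataset is forbidden.

Forbidden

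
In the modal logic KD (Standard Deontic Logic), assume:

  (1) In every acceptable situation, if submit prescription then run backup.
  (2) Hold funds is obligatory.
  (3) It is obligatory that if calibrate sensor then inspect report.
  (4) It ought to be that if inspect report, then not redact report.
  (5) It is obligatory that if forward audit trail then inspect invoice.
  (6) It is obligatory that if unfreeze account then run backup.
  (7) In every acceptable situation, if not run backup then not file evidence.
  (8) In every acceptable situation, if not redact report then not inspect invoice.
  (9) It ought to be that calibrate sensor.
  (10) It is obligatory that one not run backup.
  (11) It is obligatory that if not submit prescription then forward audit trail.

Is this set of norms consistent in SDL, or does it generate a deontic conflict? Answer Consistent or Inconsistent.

From premise 9 we have O(calibrate_sensor).
Premise 3 is O(calibrate_sensor → inspect_report); since O(calibrate_sensor), deontic closure gives O(inspect_report).
Premise 4 is O(inspect_report → ¬redact_report); since O(inspect_report), deontic closure gives O(¬redact_report).
With premise 8, O(¬redact_report → ¬inspect_invoice), the K-axiom yields O(¬inspect_invoice).
Premise 5, O(forward_audit_trail → inspect_invoice), contraposes to O(¬inspect_invoice → ¬forward_audit_trail); with O(¬inspect_invoice) we get O(¬forward_audit_trail).
The contrapositive of premise 11 (O(¬submit_prescription → forward_audit_trail)) is O(¬forward_audit_trail → submit_prescription), and O(¬forward_audit_trail) is already established, so O(submit_prescription).
Applying K to premise 1 (O(submit_prescription → run_backup)) and O(submit_prescription) yields O(run_backup).
Yet premise 10 states O(¬run_backup).
We now have both O(run_backup) and O(¬run_backup) — run_backup is simultaneously obligatory and forbidden, violating the D-axiom.

Inconsistent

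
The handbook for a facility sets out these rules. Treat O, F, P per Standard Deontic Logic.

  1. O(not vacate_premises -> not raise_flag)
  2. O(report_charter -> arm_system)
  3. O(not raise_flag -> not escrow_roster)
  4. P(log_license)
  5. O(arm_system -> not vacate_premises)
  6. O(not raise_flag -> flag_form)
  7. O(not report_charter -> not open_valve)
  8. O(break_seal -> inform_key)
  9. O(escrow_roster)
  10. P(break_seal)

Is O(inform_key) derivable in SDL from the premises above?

Premise 8 is O(break_seal -> inform_key), but O(break_seal) is not derivable from the premises (the permission P(break_seal) asserts only not O(not break_seal), not O(break_seal)), so it does not yield O(inform_key).
No other premise forces O(inform_key). An ideal world satisfying every premise can still have inform_key false, so O(inform_key) is not derivable.

No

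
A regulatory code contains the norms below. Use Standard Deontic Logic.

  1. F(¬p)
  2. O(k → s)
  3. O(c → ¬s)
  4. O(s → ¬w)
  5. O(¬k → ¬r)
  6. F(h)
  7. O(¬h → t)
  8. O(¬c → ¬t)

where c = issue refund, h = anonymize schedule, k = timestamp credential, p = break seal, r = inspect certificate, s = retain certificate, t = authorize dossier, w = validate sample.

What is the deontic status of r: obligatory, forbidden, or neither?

Forbidden

F(h) at premise 6 means O(¬h).
Premise 7 is O(¬h → t); since O(¬h), deontic closure gives O(t).
Premise 8, O(¬c → ¬t), contraposes to O(t → c); with O(t) we get O(c).
From O(c) and premise 3, O(c → ¬s), we obtain O(¬s).
Premise 2, O(k → s), contraposes to O(¬s → ¬k); with O(¬s) we get O(¬k).
Applying K to premise 5 (O(¬k → ¬r)) and O(¬k) yields O(¬r).
Premises 1, 4 do not contribute to this derivation.
Thus O(¬r), which is F(r): r is forbidden.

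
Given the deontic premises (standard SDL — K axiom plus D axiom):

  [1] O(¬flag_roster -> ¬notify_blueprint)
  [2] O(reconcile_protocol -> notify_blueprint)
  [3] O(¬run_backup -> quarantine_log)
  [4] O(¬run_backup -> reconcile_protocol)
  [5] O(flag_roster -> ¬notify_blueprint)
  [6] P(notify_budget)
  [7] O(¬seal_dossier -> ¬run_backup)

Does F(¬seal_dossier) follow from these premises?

Premises 1 and 5 cover both cases: O(¬flag_roster -> ¬notify_blueprint) and O(flag_roster -> ¬notify_blueprint). Since ¬flag_roster ∨ flag_roster is a tautology, O(¬notify_blueprint) follows.
Premise 2 is O(reconcile_protocol -> notify_blueprint); contrapositively O(¬notify_blueprint -> ¬reconcile_protocol). Since O(¬notify_blueprint) holds, K gives O(¬reconcile_protocol).
Premise 4, O(¬run_backup -> reconcile_protocol), contraposes to O(¬reconcile_protocol -> run_backup); with O(¬reconcile_protocol) we get O(run_backup).
The contrapositive of premise 7 (O(¬seal_dossier -> ¬run_backup)) is O(run_backup -> seal_dossier), and O(run_backup) is already established, so O(seal_dossier).
Premises 3, 6 do not contribute to this derivation.
So O(seal_dossier) holds, i.e. F(¬seal_dossier). The claim follows.

Yes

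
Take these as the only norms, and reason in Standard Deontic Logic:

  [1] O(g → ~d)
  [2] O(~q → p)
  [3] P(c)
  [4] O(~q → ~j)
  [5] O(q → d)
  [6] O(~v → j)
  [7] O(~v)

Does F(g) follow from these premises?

Yes

Premise 7 states O(~v) outright.
Applying K to premise 6 (O(~v → j)) and O(~v) yields O(j).
Premise 4, O(~q → ~j), contraposes to O(j → q); with O(j) we get O(q).
From O(q) and premise 5, O(q → d), we obtain O(d).
Premise 1, O(g → ~d), contraposes to O(d → ~g); with O(d) we get O(~g).
Premises 2, 3 do not contribute to this derivation.
So O(~g) holds, i.e. F(g). The claim follows.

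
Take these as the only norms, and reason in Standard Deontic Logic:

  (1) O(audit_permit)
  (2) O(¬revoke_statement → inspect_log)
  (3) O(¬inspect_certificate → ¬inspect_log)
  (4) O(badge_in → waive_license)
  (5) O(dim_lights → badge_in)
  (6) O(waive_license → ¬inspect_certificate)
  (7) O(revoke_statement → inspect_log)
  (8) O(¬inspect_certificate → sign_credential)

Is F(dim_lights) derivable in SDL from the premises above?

By case analysis on ¬revoke_statement: premise 2 gives O(¬revoke_statement → inspect_log) and premise 7 gives O(revoke_statement → inspect_log), so O(inspect_log) either way.
Premise 3, O(¬inspect_certificate → ¬inspect_log), contraposes to O(inspect_log → inspect_certificate); with O(inspect_log) we get O(inspect_certificate).
The contrapositive of premise 6 (O(waive_license → ¬inspect_certificate)) is O(inspect_certificate → ¬waive_license), and O(inspect_certificate) is already established, so O(¬waive_license).
Premise 4, O(badge_in → waive_license), contraposes to O(¬waive_license → ¬badge_in); with O(¬waive_license) we get O(¬badge_in).
The contrapositive of premise 5 (O(dim_lights → badge_in)) is O(¬badge_in → ¬dim_lights), and O(¬badge_in) is already established, so O(¬dim_lights).
Premises 1, 8 do not contribute to this derivation.
So O(¬dim_lights) holds, i.e. F(dim_lights). The claim follows.

Yes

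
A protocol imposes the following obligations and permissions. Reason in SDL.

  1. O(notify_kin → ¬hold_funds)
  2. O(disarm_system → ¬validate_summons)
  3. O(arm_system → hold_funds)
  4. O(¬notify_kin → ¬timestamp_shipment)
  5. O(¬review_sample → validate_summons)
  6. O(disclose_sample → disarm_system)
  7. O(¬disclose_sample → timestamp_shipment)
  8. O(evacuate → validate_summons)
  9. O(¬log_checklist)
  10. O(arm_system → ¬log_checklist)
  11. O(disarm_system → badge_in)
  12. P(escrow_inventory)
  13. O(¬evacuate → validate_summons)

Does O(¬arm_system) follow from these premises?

Yes

Premises 13 and 8 are O(¬evacuate → validate_summons) and O(evacuate → validate_summons); every ideal world satisfies ¬evacuate or evacuate, so in either case validate_summons holds — hence O(validate_summons).
The contrapositive of premise 2 (O(disarm_system → ¬validate_summons)) is O(validate_summons → ¬disarm_system), and O(validate_summons) is already established, so O(¬disarm_system).
Premise 6, O(disclose_sample → disarm_system), contraposes to O(¬disarm_system → ¬disclose_sample); with O(¬disarm_system) we get O(¬disclose_sample).
From O(¬disclose_sample) and premise 7, O(¬disclose_sample → timestamp_shipment), we obtain O(timestamp_shipment).
The contrapositive of premise 4 (O(¬notify_kin → ¬timestamp_shipment)) is O(timestamp_shipment → notify_kin), and O(timestamp_shipment) is already established, so O(notify_kin).
Applying K to premise 1 (O(notify_kin → ¬hold_funds)) and O(notify_kin) yields O(¬hold_funds).
Premise 3 is O(arm_system → hold_funds); contrapositively O(¬hold_funds → ¬arm_system). Since O(¬hold_funds) holds, K gives O(¬arm_system).
Premises 5, 9, 10, 11, 12 do not contribute to this derivation.
So O(¬arm_system) follows.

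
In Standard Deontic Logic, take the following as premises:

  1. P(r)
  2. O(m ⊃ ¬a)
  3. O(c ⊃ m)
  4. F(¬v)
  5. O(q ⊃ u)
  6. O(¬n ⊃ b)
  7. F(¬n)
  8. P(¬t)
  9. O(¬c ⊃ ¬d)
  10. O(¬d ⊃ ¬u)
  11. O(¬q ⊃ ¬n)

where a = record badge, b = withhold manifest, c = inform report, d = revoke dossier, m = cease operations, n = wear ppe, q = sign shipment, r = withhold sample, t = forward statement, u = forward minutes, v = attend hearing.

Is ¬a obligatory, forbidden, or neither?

Obligatory

Premise 7 is F(¬n), i.e. O(n).
Premise 11, O(¬q ⊃ ¬n), contraposes to O(n ⊃ q); with O(n) we get O(q).
With premise 5, O(q ⊃ u), the K-axiom yields O(u).
The contrapositive of premise 10 (O(¬d ⊃ ¬u)) is O(u ⊃ d), and O(u) is already established, so O(d).
Premise 9, O(¬c ⊃ ¬d), contraposes to O(d ⊃ c); with O(d) we get O(c).
From O(c) and premise 3, O(c ⊃ m), we obtain O(m).
Applying K to premise 2 (O(m ⊃ ¬a)) and O(m) yields O(¬a).
Premises 1, 4, 6, 8 do not contribute to this derivation.
Hence ¬a is obligatory.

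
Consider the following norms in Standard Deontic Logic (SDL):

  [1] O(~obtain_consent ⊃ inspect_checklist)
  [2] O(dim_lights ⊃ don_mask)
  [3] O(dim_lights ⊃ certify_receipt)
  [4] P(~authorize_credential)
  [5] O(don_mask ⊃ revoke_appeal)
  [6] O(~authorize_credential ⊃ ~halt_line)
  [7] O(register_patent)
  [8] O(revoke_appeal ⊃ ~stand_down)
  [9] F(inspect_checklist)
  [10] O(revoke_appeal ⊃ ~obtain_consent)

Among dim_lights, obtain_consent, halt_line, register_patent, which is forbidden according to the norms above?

dim_lights

F(inspect_checklist) at premise 9 means O(~inspect_checklist).
Premise 1 is O(~obtain_consent ⊃ inspect_checklist); contrapositively O(~inspect_checklist ⊃ obtain_consent). Since O(~inspect_checklist) holds, K gives O(obtain_consent).
The contrapositive of premise 10 (O(revoke_appeal ⊃ ~obtain_consent)) is O(obtain_consent ⊃ ~revoke_appeal), and O(obtain_consent) is already established, so O(~revoke_appeal).
The contrapositive of premise 5 (O(don_mask ⊃ revoke_appeal)) is O(~revoke_appeal ⊃ ~don_mask), and O(~revoke_appeal) is already established, so O(~don_mask).
Premise 2 is O(dim_lights ⊃ don_mask); contrapositively O(~don_mask ⊃ ~dim_lights). Since O(~don_mask) holds, K gives O(~dim_lights).
So O(~dim_lights) holds, i.e. dim_lights is forbidden. None of the other listed options is forbidden under the premises.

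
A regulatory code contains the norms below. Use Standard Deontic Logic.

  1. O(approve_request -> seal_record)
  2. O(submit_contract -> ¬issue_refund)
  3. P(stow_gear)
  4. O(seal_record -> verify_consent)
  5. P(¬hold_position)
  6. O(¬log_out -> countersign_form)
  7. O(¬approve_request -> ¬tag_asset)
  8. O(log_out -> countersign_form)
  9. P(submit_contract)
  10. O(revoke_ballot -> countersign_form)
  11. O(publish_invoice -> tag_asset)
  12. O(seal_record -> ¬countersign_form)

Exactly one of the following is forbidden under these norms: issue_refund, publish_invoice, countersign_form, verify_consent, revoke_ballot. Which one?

publish_invoice

Premises 8 and 6 cover both cases: O(log_out -> countersign_form) and O(¬log_out -> countersign_form). Since log_out ∨ ¬log_out is a tautology, O(countersign_form) follows.
The contrapositive of premise 12 (O(seal_record -> ¬countersign_form)) is O(countersign_form -> ¬seal_record), and O(countersign_form) is already established, so O(¬seal_record).
Premise 1 is O(approve_request -> seal_record); contrapositively O(¬seal_record -> ¬approve_request). Since O(¬seal_record) holds, K gives O(¬approve_request).
Premise 7 is O(¬approve_request -> ¬tag_asset); since O(¬approve_request), deontic closure gives O(¬tag_asset).
Premise 11 is O(publish_invoice -> tag_asset); contrapositively O(¬tag_asset -> ¬publish_invoice). Since O(¬tag_asset) holds, K gives O(¬publish_invoice).
So O(¬publish_invoice) holds, i.e. publish_invoice is forbidden. None of the other listed options is forbidden under the premises.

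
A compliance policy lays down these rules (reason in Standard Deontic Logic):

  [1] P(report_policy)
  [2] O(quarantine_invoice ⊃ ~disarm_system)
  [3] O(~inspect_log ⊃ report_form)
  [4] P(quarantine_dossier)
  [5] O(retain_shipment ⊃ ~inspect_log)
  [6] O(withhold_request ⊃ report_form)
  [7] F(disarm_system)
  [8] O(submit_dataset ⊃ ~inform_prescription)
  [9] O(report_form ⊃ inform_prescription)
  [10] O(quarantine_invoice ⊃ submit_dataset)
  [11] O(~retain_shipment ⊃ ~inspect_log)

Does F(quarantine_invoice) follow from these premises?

Premises 5 and 11 are O(retain_shipment ⊃ ~inspect_log) and O(~retain_shipment ⊃ ~inspect_log); every ideal world satisfies retain_shipment or ~retain_shipment, so in either case ~inspect_log holds — hence O(~inspect_log).
With premise 3, O(~inspect_log ⊃ report_form), the K-axiom yields O(report_form).
Premise 9 is O(report_form ⊃ inform_prescription); since O(report_form), deontic closure gives O(inform_prescription).
The contrapositive of premise 8 (O(submit_dataset ⊃ ~inform_prescription)) is O(inform_prescription ⊃ ~submit_dataset), and O(inform_prescription) is already established, so O(~submit_dataset).
The contrapositive of premise 10 (O(quarantine_invoice ⊃ submit_dataset)) is O(~submit_dataset ⊃ ~quarantine_invoice), and O(~submit_dataset) is already established, so O(~quarantine_invoice).
Premises 1, 2, 4, 6, 7 do not contribute to this derivation.
So O(~quarantine_invoice) holds, i.e. F(quarantine_invoice). The claim follows.

Yes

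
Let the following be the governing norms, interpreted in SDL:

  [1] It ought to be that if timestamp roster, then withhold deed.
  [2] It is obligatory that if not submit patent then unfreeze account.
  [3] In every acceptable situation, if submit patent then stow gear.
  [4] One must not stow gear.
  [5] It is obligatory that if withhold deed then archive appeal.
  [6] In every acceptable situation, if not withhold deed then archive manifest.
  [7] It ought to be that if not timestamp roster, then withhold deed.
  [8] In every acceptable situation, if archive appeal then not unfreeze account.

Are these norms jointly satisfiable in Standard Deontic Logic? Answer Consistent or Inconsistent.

Inconsistent

Premises 7 and 1 are O(¬timestamp_roster → withhold_deed) and O(timestamp_roster → withhold_deed); every ideal world satisfies ¬timestamp_roster or timestamp_roster, so in either case withhold_deed holds — hence O(withhold_deed).
With premise 5, O(withhold_deed → archive_appeal), the K-axiom yields O(archive_appeal).
Applying K to premise 8 (O(archive_appeal → ¬unfreeze_account)) and O(archive_appeal) yields O(¬unfreeze_account).
Premise 2 is O(¬submit_patent → unfreeze_account); contrapositively O(¬unfreeze_account → submit_patent). Since O(¬unfreeze_account) holds, K gives O(submit_patent).
Applying K to premise 3 (O(submit_patent → stow_gear)) and O(submit_patent) yields O(stow_gear).
However, F(stow_gear) at premise 4 amounts to O(¬stow_gear).
We now have both O(stow_gear) and O(¬stow_gear) — stow_gear is simultaneously obligatory and forbidden, violating the D-axiom.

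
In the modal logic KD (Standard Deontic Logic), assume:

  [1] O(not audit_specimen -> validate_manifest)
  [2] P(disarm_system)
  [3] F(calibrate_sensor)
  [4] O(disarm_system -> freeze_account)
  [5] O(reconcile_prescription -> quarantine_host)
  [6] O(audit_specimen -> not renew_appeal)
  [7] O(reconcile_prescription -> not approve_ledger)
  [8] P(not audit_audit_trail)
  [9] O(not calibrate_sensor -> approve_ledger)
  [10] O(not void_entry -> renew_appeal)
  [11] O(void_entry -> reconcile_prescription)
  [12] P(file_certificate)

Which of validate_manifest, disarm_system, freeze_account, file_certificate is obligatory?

validate_manifest

Premise 3 is F(calibrate_sensor), i.e. O(not calibrate_sensor).
From O(not calibrate_sensor) and premise 9, O(not calibrate_sensor -> approve_ledger), we obtain O(approve_ledger).
Premise 7, O(reconcile_prescription -> not approve_ledger), contraposes to O(approve_ledger -> not reconcile_prescription); with O(approve_ledger) we get O(not reconcile_prescription).
Premise 11 is O(void_entry -> reconcile_prescription); contrapositively O(not reconcile_prescription -> not void_entry). Since O(not reconcile_prescription) holds, K gives O(not void_entry).
From O(not void_entry) and premise 10, O(not void_entry -> renew_appeal), we obtain O(renew_appeal).
Premise 6 is O(audit_specimen -> not renew_appeal); contrapositively O(renew_appeal -> not audit_specimen). Since O(renew_appeal) holds, K gives O(not audit_specimen).
Premise 1 is O(not audit_specimen -> validate_manifest); since O(not audit_specimen), deontic closure gives O(validate_manifest).
So O(validate_manifest) holds — validate_manifest is obligatory. None of the other listed options is made obligatory by any chain of premises.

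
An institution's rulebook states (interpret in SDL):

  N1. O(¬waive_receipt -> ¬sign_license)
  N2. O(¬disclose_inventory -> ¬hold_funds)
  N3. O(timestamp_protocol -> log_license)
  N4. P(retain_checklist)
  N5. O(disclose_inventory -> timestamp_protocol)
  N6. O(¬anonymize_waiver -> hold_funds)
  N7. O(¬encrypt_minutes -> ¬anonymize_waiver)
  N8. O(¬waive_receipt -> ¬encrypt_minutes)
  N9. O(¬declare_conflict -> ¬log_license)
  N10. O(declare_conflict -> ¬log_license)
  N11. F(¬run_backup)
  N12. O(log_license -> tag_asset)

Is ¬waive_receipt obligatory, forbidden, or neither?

Premises 10 and 9 cover both cases: O(declare_conflict -> ¬log_license) and O(¬declare_conflict -> ¬log_license). Since declare_conflict ∨ ¬declare_conflict is a tautology, O(¬log_license) follows.
The contrapositive of premise 3 (O(timestamp_protocol -> log_license)) is O(¬log_license -> ¬timestamp_protocol), and O(¬log_license) is already established, so O(¬timestamp_protocol).
Premise 5 is O(disclose_inventory -> timestamp_protocol); contrapositively O(¬timestamp_protocol -> ¬disclose_inventory). Since O(¬timestamp_protocol) holds, K gives O(¬disclose_inventory).
With premise 2, O(¬disclose_inventory -> ¬hold_funds), the K-axiom yields O(¬hold_funds).
Premise 6, O(¬anonymize_waiver -> hold_funds), contraposes to O(¬hold_funds -> anonymize_waiver); with O(¬hold_funds) we get O(anonymize_waiver).
Premise 7 is O(¬encrypt_minutes -> ¬anonymize_waiver); contrapositively O(anonymize_waiver -> encrypt_minutes). Since O(anonymize_waiver) holds, K gives O(encrypt_minutes).
Premise 8 is O(¬waive_receipt -> ¬encrypt_minutes); contrapositively O(encrypt_minutes -> waive_receipt). Since O(encrypt_minutes) holds, K gives O(waive_receipt).
Premises 1, 4, 11, 12 do not contribute to this derivation.
Thus O(waive_receipt), which is F(¬waive_receipt): ¬waive_receipt is forbidden.

Forbidden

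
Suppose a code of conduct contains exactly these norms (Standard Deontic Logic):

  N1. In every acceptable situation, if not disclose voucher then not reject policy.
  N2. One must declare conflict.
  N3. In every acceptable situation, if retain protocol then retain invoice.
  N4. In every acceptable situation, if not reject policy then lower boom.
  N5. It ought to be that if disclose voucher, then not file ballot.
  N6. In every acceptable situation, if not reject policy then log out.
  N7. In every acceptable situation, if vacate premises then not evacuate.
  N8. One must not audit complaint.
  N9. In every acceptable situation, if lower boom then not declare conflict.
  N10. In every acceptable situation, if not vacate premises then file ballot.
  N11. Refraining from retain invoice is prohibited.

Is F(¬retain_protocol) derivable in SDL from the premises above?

No

Premise 3 is O(retain_protocol → retain_invoice); even if O(retain_invoice) held, inferring O(retain_protocol) would be affirming the consequent — invalid.
No other premise forces O(retain_protocol). An ideal world satisfying every premise can still have ¬retain_protocol true, so F(¬retain_protocol) is not derivable.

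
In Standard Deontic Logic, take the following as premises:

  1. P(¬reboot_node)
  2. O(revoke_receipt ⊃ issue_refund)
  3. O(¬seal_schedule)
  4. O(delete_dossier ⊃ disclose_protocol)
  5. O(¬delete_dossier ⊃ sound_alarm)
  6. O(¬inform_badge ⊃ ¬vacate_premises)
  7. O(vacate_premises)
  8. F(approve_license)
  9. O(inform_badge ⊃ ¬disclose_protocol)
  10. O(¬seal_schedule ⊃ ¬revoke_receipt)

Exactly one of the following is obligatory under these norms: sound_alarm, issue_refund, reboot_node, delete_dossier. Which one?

Premise 7 gives O(vacate_premises).
The contrapositive of premise 6 (O(¬inform_badge ⊃ ¬vacate_premises)) is O(vacate_premises ⊃ inform_badge), and O(vacate_premises) is already established, so O(inform_badge).
From O(inform_badge) and premise 9, O(inform_badge ⊃ ¬disclose_protocol), we obtain O(¬disclose_protocol).
Premise 4 is O(delete_dossier ⊃ disclose_protocol); contrapositively O(¬disclose_protocol ⊃ ¬delete_dossier). Since O(¬disclose_protocol) holds, K gives O(¬delete_dossier).
From O(¬delete_dossier) and premise 5, O(¬delete_dossier ⊃ sound_alarm), we obtain O(sound_alarm).
So O(sound_alarm) holds — sound_alarm is obligatory. None of the other listed options is made obligatory by any chain of premises.

sound_alarm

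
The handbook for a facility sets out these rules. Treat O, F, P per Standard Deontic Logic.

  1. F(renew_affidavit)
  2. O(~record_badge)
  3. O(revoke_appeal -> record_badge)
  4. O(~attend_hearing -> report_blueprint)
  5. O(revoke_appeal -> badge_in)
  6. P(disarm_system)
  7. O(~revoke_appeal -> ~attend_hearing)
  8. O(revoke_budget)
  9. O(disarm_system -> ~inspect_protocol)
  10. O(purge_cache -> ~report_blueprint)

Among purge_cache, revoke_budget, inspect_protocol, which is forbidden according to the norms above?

Premise 2 gives O(~record_badge).
The contrapositive of premise 3 (O(revoke_appeal -> record_badge)) is O(~record_badge -> ~revoke_appeal), and O(~record_badge) is already established, so O(~revoke_appeal).
With premise 7, O(~revoke_appeal -> ~attend_hearing), the K-axiom yields O(~attend_hearing).
Premise 4 is O(~attend_hearing -> report_blueprint); since O(~attend_hearing), deontic closure gives O(report_blueprint).
The contrapositive of premise 10 (O(purge_cache -> ~report_blueprint)) is O(report_blueprint -> ~purge_cache), and O(report_blueprint) is already established, so O(~purge_cache).
So O(~purge_cache) holds, i.e. purge_cache is forbidden. None of the other listed options is forbidden under the premises.

purge_cache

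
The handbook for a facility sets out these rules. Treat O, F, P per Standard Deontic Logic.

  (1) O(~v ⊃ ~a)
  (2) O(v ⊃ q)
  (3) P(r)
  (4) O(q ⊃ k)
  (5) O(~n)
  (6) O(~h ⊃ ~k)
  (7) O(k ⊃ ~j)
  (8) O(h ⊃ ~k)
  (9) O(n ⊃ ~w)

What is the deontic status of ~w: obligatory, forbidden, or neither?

Premise 9 is O(n ⊃ ~w), but O(n) is not derivable from the premises, so it does not yield O(~w).
No premise or chain of K-axiom applications forces O(~w), and none forces O(w). So ~w is neither obligatory nor forbidden under these norms.

Neither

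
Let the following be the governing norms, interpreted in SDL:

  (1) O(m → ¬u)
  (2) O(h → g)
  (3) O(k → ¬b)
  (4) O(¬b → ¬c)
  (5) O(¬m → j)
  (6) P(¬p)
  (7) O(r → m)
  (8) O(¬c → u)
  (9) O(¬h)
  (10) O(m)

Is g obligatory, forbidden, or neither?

Premise 2 is O(h → g), but O(h) is not derivable from the premises, so it does not yield O(g).
No premise or chain of K-axiom applications forces O(g), and none forces O(¬g). So g is neither obligatory nor forbidden under these norms.

Neither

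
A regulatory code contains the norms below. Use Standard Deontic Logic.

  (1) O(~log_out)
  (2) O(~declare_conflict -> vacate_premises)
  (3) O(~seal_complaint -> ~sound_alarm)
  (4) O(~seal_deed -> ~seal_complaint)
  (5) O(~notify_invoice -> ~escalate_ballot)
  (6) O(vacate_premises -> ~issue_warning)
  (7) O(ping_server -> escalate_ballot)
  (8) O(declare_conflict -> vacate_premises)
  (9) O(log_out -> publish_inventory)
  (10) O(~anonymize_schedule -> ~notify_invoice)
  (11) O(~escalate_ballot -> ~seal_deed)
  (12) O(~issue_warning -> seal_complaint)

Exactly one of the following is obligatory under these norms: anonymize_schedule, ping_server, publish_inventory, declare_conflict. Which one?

Premises 2 and 8 cover both cases: O(~declare_conflict -> vacate_premises) and O(declare_conflict -> vacate_premises). Since ~declare_conflict ∨ declare_conflict is a tautology, O(vacate_premises) follows.
Applying K to premise 6 (O(vacate_premises -> ~issue_warning)) and O(vacate_premises) yields O(~issue_warning).
Applying K to premise 12 (O(~issue_warning -> seal_complaint)) and O(~issue_warning) yields O(seal_complaint).
Premise 4, O(~seal_deed -> ~seal_complaint), contraposes to O(seal_complaint -> seal_deed); with O(seal_complaint) we get O(seal_deed).
The contrapositive of premise 11 (O(~escalate_ballot -> ~seal_deed)) is O(seal_deed -> escalate_ballot), and O(seal_deed) is already established, so O(escalate_ballot).
The contrapositive of premise 5 (O(~notify_invoice -> ~escalate_ballot)) is O(escalate_ballot -> notify_invoice), and O(escalate_ballot) is already established, so O(notify_invoice).
Premise 10, O(~anonymize_schedule -> ~notify_invoice), contraposes to O(notify_invoice -> anonymize_schedule); with O(notify_invoice) we get O(anonymize_schedule).
So O(anonymize_schedule) holds — anonymize_schedule is obligatory. None of the other listed options is made obligatory by any chain of premises.

anonymize_schedule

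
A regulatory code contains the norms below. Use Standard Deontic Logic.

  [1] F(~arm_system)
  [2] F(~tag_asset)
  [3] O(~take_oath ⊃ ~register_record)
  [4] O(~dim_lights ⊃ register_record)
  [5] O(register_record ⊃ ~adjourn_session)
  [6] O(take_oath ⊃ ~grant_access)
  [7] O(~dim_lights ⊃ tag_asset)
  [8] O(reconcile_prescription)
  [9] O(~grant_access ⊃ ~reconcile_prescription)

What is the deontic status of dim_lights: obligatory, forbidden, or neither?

Premise 8 gives O(reconcile_prescription).
The contrapositive of premise 9 (O(~grant_access ⊃ ~reconcile_prescription)) is O(reconcile_prescription ⊃ grant_access), and O(reconcile_prescription) is already established, so O(grant_access).
Premise 6, O(take_oath ⊃ ~grant_access), contraposes to O(grant_access ⊃ ~take_oath); with O(grant_access) we get O(~take_oath).
With premise 3, O(~take_oath ⊃ ~register_record), the K-axiom yields O(~register_record).
Premise 4, O(~dim_lights ⊃ register_record), contraposes to O(~register_record ⊃ dim_lights); with O(~register_record) we get O(dim_lights).
Premises 1, 2, 5, 7 do not contribute to this derivation.
Hence dim_lights is obligatory.

Obligatory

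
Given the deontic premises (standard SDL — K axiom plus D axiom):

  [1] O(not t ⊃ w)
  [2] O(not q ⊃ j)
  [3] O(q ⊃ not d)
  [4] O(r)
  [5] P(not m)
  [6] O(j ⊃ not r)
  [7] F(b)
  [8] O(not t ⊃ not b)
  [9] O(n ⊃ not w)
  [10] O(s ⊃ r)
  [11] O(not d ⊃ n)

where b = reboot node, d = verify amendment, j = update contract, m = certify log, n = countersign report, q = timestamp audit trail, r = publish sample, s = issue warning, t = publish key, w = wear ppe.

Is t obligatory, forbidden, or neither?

Premise 4 states O(r) outright.
Premise 6 is O(j ⊃ not r); contrapositively O(r ⊃ not j). Since O(r) holds, K gives O(not j).
Premise 2, O(not q ⊃ j), contraposes to O(not j ⊃ q); with O(not j) we get O(q).
Applying K to premise 3 (O(q ⊃ not d)) and O(q) yields O(not d).
Applying K to premise 11 (O(not d ⊃ n)) and O(not d) yields O(n).
With premise 9, O(n ⊃ not w), the K-axiom yields O(not w).
The contrapositive of premise 1 (O(not t ⊃ w)) is O(not w ⊃ t), and O(not w) is already established, so O(t).
Premises 5, 7, 8, 10 do not contribute to this derivation.
Hence t is obligatory.

Obligatory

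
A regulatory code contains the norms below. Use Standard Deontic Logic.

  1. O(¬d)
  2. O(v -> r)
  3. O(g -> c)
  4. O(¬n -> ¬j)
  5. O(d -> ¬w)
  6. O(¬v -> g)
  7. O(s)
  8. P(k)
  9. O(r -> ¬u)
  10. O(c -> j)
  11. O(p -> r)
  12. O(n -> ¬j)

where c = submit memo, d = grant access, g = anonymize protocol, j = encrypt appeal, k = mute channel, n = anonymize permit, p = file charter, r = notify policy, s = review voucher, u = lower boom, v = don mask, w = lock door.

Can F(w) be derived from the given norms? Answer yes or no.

Premise 5 is O(d -> ¬w), but O(d) is not derivable from the premises, so it does not yield O(¬w).
No other premise forces O(¬w). An ideal world satisfying every premise can still have w true, so F(w) is not derivable.

No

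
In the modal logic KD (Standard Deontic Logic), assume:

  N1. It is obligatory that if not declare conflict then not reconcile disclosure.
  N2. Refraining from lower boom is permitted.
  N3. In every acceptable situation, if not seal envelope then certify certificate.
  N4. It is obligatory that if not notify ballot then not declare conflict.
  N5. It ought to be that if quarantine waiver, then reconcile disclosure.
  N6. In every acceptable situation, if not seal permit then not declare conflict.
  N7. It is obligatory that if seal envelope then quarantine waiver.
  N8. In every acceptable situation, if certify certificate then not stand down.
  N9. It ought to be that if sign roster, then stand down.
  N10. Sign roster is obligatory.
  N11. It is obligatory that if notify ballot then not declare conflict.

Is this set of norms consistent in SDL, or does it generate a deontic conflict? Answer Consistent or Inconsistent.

Inconsistent

Premises 11 and 4 cover both cases: O(notify_ballot → ¬declare_conflict) and O(¬notify_ballot → ¬declare_conflict). Since notify_ballot ∨ ¬notify_ballot is a tautology, O(¬declare_conflict) follows.
From O(¬declare_conflict) and premise 1, O(¬declare_conflict → ¬reconcile_disclosure), we obtain O(¬reconcile_disclosure).
Premise 5, O(quarantine_waiver → reconcile_disclosure), contraposes to O(¬reconcile_disclosure → ¬quarantine_waiver); with O(¬reconcile_disclosure) we get O(¬quarantine_waiver).
Premise 7, O(seal_envelope → quarantine_waiver), contraposes to O(¬quarantine_waiver → ¬seal_envelope); with O(¬quarantine_waiver) we get O(¬seal_envelope).
Applying K to premise 3 (O(¬seal_envelope → certify_certificate)) and O(¬seal_envelope) yields O(certify_certificate).
Premise 8 is O(certify_certificate → ¬stand_down); since O(certify_certificate), deontic closure gives O(¬stand_down).
Premise 9, O(sign_roster → stand_down), contraposes to O(¬stand_down → ¬sign_roster); with O(¬stand_down) we get O(¬sign_roster).
However, premise 10 gives O(sign_roster).
We now have both O(¬sign_roster) and O(sign_roster) — sign_roster is simultaneously obligatory and forbidden, violating the D-axiom.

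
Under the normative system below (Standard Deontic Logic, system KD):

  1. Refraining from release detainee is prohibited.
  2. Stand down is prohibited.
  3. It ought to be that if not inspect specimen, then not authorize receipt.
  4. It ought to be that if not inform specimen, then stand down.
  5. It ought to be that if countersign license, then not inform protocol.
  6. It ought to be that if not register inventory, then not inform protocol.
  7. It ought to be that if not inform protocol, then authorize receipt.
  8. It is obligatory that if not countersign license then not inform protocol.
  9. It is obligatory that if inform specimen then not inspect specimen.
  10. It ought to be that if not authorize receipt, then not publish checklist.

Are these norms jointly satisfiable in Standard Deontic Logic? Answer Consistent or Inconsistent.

Inconsistent

By case analysis on countersign_license: premise 5 gives O(countersign_license → ¬inform_protocol) and premise 8 gives O(¬countersign_license → ¬inform_protocol), so O(¬inform_protocol) either way.
With premise 7, O(¬inform_protocol → authorize_receipt), the K-axiom yields O(authorize_receipt).
The contrapositive of premise 3 (O(¬inspect_specimen → ¬authorize_receipt)) is O(authorize_receipt → inspect_specimen), and O(authorize_receipt) is already established, so O(inspect_specimen).
Premise 9, O(inform_specimen → ¬inspect_specimen), contraposes to O(inspect_specimen → ¬inform_specimen); with O(inspect_specimen) we get O(¬inform_specimen).
Premise 4 is O(¬inform_specimen → stand_down); since O(¬inform_specimen), deontic closure gives O(stand_down).
But premise 2, F(stand_down), means O(¬stand_down).
We now have both O(stand_down) and O(¬stand_down) — stand_down is simultaneously obligatory and forbidden, violating the D-axiom.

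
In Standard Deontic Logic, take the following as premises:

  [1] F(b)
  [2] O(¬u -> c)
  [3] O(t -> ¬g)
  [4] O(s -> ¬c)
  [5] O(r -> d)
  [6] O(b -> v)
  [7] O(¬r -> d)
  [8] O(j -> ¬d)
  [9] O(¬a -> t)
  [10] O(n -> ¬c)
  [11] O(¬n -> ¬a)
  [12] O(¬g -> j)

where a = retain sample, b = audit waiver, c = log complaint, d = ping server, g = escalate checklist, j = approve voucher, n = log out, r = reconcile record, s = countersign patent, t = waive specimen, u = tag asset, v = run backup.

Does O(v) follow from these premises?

No

Premise 6 is O(b -> v), but O(b) is not derivable from the premises, so it does not yield O(v).
No other premise forces O(v). An ideal world satisfying every premise can still have v false, so O(v) is not derivable.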